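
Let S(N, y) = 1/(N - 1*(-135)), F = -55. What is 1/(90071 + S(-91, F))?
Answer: 44/3963125 ≈ 1.1102e-5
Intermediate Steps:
S(N, y) = 1/(135 + N) (S(N, y) = 1/(N + 135) = 1/(135 + N))
1/(90071 + S(-91, F)) = 1/(90071 + 1/(135 - 91)) = 1/(90071 + 1/44) = 1/(3963125/44) = 44/3963125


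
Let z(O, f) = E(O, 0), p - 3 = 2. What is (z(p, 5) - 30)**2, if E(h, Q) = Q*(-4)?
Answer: 900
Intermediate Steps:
p = 5 (p = 3 + 2 = 5)
E(h, Q) = -4*Q
z(O, f) = 0 (z(O, f) = -4*0 = 0)
(z(p, 5) - 30)**2 = (0 - 30)**2 = (-30)**2 = 900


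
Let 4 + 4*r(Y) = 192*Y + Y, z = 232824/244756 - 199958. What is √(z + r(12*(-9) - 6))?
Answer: 33*I*√2825550274758/122378 ≈ 453.28*I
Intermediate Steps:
z = -12235171856/61189 (z = 232824*(1/244756) - 199958 = 58206/61189 - 199958 = -12235171856/61189 ≈ -1.9996e+5)
r(Y) = -1 + 193*Y/4 (r(Y) = -1 + (192*Y + Y)/4 = -1 + (193*Y)/4 = -1 + 193*Y/4)
√(z + r(12*(-9) - 6)) = √(-12235171856/61189 + (-1 + 193*(12*(-9) - 6)/4)) = √(-12235171856/61189 + (-1 + 193*(-108 - 6)/4)) = √(-12235171856/61189 + (-1 + (193/4)*(-114))) = √(-12235171856/61189 + (-1 - 11001/2)) = √(-12235171856/61189 - 11003/2) = √(-25143606279/122378) = 33*I*√2825550274758/122378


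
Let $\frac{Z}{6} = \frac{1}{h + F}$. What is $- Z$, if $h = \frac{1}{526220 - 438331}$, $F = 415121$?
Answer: $- \frac{87889}{6080761595} \approx -1.4454 \cdot 10^{-5}$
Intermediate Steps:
$h = \frac{1}{87889} \approx 1.1378 \cdot 10^{-5}$
$Z = \frac{87889}{6080761595}$ ($Z = \frac{6}{\frac{1}{87889} + 415121} = \frac{6}{\frac{36484569570}{87889}} = 6 \cdot \frac{87889}{36484569570} = \frac{87889}{6080761595} \approx 1.4454 \cdot 10^{-5}$)
$- Z = \left(-1\right) \frac{87889}{6080761595} = - \frac{87889}{6080761595}$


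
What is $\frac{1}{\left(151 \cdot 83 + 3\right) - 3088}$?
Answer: $\frac{1}{9448} \approx 0.00010584$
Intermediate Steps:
$\frac{1}{\left(151 \cdot 83 + 3\right) - 3088} = \frac{1}{\left(12533 + 3\right) - 3088} = \frac{1}{12536 - 3088} = \frac{1}{9448}$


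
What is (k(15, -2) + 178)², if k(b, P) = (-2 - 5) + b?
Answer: 34596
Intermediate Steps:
k(b, P) = -7 + b
(k(15, -2) + 178)² = ((-7 + 15) + 178)² = (8 + 178)² = 186² = 34596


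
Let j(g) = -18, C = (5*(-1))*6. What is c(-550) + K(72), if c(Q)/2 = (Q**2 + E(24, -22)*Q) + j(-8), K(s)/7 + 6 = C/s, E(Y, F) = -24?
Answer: 7575829/12 ≈ 6.3132e+5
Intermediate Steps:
C = -30 (C = -5*6 = -30)
K(s) = -42 - 210/s (K(s) = -42 + 7*(-30/s) = -42 - 210/s)
c(Q) = -36 - 48*Q + 2*Q**2 (c(Q) = 2*((Q**2 - 24*Q) - 18) = 2*(-18 + Q**2 - 24*Q) = -36 - 48*Q + 2*Q**2)
c(-550) + K(72) = (-36 - 48*(-550) + 2*(-550)**2) + (-42 - 210/72) = (-36 + 26400 + 2*302500) + (-42 - 210*1/72) = (-36 + 26400 + 605000) + (-42 - 35/12) = 631364 - 539/12 = 7575829/12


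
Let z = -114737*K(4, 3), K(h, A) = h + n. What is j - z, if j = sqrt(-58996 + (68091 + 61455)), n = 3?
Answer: 803159 + 5*sqrt(2822) ≈ 8.0343e+5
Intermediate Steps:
K(h, A) = 3 + h (K(h, A) = h + 3 = 3 + h)
z = -803159 (z = -114737*(3 + 4) = -114737*7 = -803159)
j = 5*sqrt(2822) (j = sqrt(-58996 + 129546) = sqrt(70550) = 5*sqrt(2822) ≈ 265.61)
j - z = 5*sqrt(2822) - 1*(-803159) = 5*sqrt(2822) + 803159 = 803159 + 5*sqrt(2822)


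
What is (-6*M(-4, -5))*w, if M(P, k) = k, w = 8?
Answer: 240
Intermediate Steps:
(-6*M(-4, -5))*w = -6*(-5)*8 = 30*8 = 240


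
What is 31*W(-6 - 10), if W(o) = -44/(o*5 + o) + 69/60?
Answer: 5983/120 ≈ 49.858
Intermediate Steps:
W(o) = 23/20 - 22/(3*o) (W(o) = -44/(5*o + o) + 69*(1/60) = -44*1/(6*o) + 23/20 = -22/(3*o) + 23/20 = 23/20 - 22/(3*o))
31*W(-6 - 10) = 31*((-440 + 69*(-6 - 10))/(60*(-6 - 10))) = 31*((1/60)*(-440 + 69*(-16))/(-16)) = 31*((1/60)*(-1/16)*(-440 - 1104)) = 31*((1/60)*(-1/16)*(-1544)) = 31*(193/120) = 5983/120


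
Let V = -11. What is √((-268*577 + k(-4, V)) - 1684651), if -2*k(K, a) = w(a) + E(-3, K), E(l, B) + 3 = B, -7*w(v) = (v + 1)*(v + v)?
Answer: I*√360496486/14 ≈ 1356.2*I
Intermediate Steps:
w(v) = -2*v*(1 + v)/7 (w(v) = -(v + 1)*(v + v)/7 = -(1 + v)*2*v/7 = -2*v*(1 + v)/7)
E(l, B) = -3 + B
k(K, a) = 3/2 - K/2 + a*(1 + a)/7 (k(K, a) = -(-2*a*(1 + a)/7 + (-3 + K))/2 = -(-3 + K - 2*a*(1 + a)/7)/2 = 3/2 - K/2 + a*(1 + a)/7)
√((-268*577 + k(-4, V)) - 1684651) = √((-268*577 + (3/2 - ½*(-4) + (⅐)*(-11)*(1 - 11))) - 1684651) = √((-154636 + (3/2 + 2 + (⅐)*(-11)*(-10))) - 1684651) = √((-154636 + (3/2 + 2 + 110/7)) - 1684651) = √((-154636 + 269/14) - 1684651) = √(-2164635/14 - 1684651) = √(-25749749/14) = I*√360496486/14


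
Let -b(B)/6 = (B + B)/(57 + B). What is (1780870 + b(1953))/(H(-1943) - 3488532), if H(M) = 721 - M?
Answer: -149146886/291941445 ≈ -0.51088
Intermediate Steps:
b(B) = -12*B/(57 + B) (b(B) = -6*(B + B)/(57 + B) = -6*2*B/(57 + B) = -12*B/(57 + B))
(1780870 + b(1953))/(H(-1943) - 3488532) = (1780870 - 12*1953/(57 + 1953))/((721 - 1*(-1943)) - 3488532) = (1780870 - 12*1953/2010)/((721 + 1943) - 3488532) = (1780870 - 12*1953*1/2010)/(2664 - 3488532) = (1780870 - 3906/335)/(-3485868) = (596587544/335)*(-1/3485868) = -149146886/291941445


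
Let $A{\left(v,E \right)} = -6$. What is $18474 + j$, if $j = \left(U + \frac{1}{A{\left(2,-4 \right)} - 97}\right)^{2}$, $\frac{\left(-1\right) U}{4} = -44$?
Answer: $\frac{524578795}{10609} \approx 49447.0$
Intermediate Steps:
$U = 176$ ($U = \left(-4\right) \left(-44\right) = 176$)
$j = \frac{328588129}{10609}$ ($j = \left(176 + \frac{1}{-6 - 97}\right)^{2} = \left(176 + \frac{1}{-103}\right)^{2} = \left(176 - \frac{1}{103}\right)^{2} = \left(\frac{18127}{103}\right)^{2} = \frac{328588129}{10609} \approx 30973.0$)
$18474 + j = 18474 + \frac{328588129}{10609} = \frac{524578795}{10609}$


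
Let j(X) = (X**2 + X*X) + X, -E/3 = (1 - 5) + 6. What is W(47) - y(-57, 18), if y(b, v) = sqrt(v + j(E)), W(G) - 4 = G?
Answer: 51 - 2*sqrt(21) ≈ 41.835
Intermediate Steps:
E = -6 (E = -3*((1 - 5) + 6) = -3*(-4 + 6) = -3*2 = -6)
j(X) = X + 2*X**2 (j(X) = (X**2 + X**2) + X = 2*X**2 + X = X + 2*X**2)
W(G) = 4 + G
y(b, v) = sqrt(66 + v) (y(b, v) = sqrt(v - 6*(1 + 2*(-6))) = sqrt(v - 6*(1 - 12)) = sqrt(v - 6*(-11)) = sqrt(v + 66) = sqrt(66 + v))
W(47) - y(-57, 18) = (4 + 47) - sqrt(66 + 18) = 51 - sqrt(84) = 51 - 2*sqrt(21)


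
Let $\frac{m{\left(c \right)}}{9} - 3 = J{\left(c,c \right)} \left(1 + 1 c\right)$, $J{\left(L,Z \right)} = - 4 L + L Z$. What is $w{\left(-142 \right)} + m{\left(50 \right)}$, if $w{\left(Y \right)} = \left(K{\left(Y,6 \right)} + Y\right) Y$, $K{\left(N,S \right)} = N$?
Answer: $1096055$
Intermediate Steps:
$m{\left(c \right)} = 27 + 9 c \left(1 + c\right) \left(-4 + c\right)$ ($m{\left(c \right)} = 27 + 9 c \left(-4 + c\right) \left(1 + 1 c\right) = 27 + 9 c \left(-4 + c\right) \left(1 + c\right) = 27 + 9 c \left(1 + c\right) \left(-4 + c\right)$)
$w{\left(Y \right)} = 2 Y^{2}$ ($w{\left(Y \right)} = \left(Y + Y\right) Y = 2 Y Y = 2 Y^{2}$)
$w{\left(-142 \right)} + m{\left(50 \right)} = 2 \left(-142\right)^{2} + \left(27 + 9 \cdot 50 \left(-4 + 50\right) + 9 \cdot 50^{2} \left(-4 + 50\right)\right) = 2 \cdot 20164 + \left(27 + 9 \cdot 50 \cdot 46 + 9 \cdot 2500 \cdot 46\right) = 40328 + \left(27 + 20700 + 1035000\right) = 40328 + 1055727 = 1096055$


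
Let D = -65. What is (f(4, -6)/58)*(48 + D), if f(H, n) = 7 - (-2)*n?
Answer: 85/58 ≈ 1.4655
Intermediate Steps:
f(H, n) = 7 + 2*n
(f(4, -6)/58)*(48 + D) = ((7 + 2*(-6))/58)*(48 - 65) = ((7 - 12)*(1/58))*(-17) = -5*1/58*(-17) = -5/58*(-17) = 85/58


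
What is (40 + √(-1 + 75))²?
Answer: (40 + √74)² ≈ 2362.2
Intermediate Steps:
(40 + √(-1 + 75))² = (40 + √74)²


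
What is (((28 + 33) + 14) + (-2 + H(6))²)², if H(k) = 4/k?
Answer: 477481/81 ≈ 5894.8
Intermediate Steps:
(((28 + 33) + 14) + (-2 + H(6))²)² = (((28 + 33) + 14) + (-2 + 4/6)²)² = ((61 + 14) + (-2 + 4*(⅙))²)² = (75 + (-2 + ⅔)²)² = (75 + (-4/3)²)² = (75 + 16/9)² = (691/9)² = 477481/81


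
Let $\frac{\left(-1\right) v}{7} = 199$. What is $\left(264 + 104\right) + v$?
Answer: $-1025$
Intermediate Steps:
$v = -1393$ ($v = \left(-7\right) 199 = -1393$)
$\left(264 + 104\right) + v = \left(264 + 104\right) - 1393 = 368 - 1393 = -1025$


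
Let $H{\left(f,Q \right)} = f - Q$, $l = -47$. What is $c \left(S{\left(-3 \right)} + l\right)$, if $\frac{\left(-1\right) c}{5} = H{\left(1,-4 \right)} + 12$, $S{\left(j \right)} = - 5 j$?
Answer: $2720$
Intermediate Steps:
$c = -85$ ($c = - 5 \left(\left(1 - -4\right) + 12\right) = - 5 \left(\left(1 + 4\right) + 12\right) = - 5 \left(5 + 12\right) = \left(-5\right) 17 = -85$)
$c \left(S{\left(-3 \right)} + l\right) = - 85 \left(\left(-5\right) \left(-3\right) - 47\right) = - 85 \left(15 - 47\right) = \left(-85\right) \left(-32\right) = 2720$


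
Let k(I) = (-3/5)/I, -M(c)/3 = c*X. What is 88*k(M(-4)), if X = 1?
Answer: -22/5 ≈ -4.4000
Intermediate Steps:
M(c) = -3*c
k(I) = -3/(5*I) (k(I) = (-3*1/5)/I = -3/(5*I))
88*k(M(-4)) = 88*(-3/(5*((-3*(-4))))) = 88*(-3/5/12) = 88*(-3/5*1/12) = 88*(-1/20) = -22/5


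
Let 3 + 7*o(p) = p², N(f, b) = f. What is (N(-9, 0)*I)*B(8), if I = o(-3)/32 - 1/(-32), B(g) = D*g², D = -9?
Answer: 2106/7 ≈ 300.86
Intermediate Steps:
o(p) = -3/7 + p²/7
B(g) = -9*g²
I = 13/224 (I = (-3/7 + (⅐)*(-3)²)/32 - 1/(-32) = (-3/7 + (⅐)*9)*(1/32) - 1*(-1/32) = (-3/7 + 9/7)*(1/32) + 1/32 = (6/7)*(1/32) + 1/32 = 3/112 + 1/32 = 13/224 ≈ 0.058036)
(N(-9, 0)*I)*B(8) = (-9*13/224)*(-9*8²) = -(-1053)*64/224 = -117/224*(-576) = 2106/7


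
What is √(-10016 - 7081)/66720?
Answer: I*√17097/66720 ≈ 0.0019598*I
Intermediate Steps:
√(-10016 - 7081)/66720 = √(-17097)*(1/66720) = (I*√17097)*(1/66720) = I*√17097/66720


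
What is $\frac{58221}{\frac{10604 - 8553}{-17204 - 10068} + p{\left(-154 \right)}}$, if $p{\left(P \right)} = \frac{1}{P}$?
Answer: $- \frac{17465834232}{24509} \approx -7.1263 \cdot 10^{5}$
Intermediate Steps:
$\frac{58221}{\frac{10604 - 8553}{-17204 - 10068} + p{\left(-154 \right)}} = \frac{58221}{\frac{10604 - 8553}{-17204 - 10068} + \frac{1}{-154}} = \frac{58221}{\frac{2051}{-27272} - \frac{1}{154}} = \frac{58221}{2051 \left(- \frac{1}{27272}\right) - \frac{1}{154}} = \frac{58221}{- \frac{293}{3896} - \frac{1}{154}} = \frac{58221}{- \frac{24509}{299992}} = 58221 \left(- \frac{299992}{24509}\right) = - \frac{17465834232}{24509}$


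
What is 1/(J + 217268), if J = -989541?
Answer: -1/772273 ≈ -1.2949e-6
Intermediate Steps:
1/(J + 217268) = 1/(-989541 + 217268) = 1/(-772273) = -1/772273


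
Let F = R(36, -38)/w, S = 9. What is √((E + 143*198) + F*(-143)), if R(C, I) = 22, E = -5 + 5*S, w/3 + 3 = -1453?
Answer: √200070906/84 ≈ 168.39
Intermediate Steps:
w = -4368 (w = -9 + 3*(-1453) = -9 - 4359 = -4368)
E = 40 (E = -5 + 5*9 = -5 + 45 = 40)
F = -11/2184 (F = 22/(-4368) = 22*(-1/4368) = -11/2184 ≈ -0.0050366)
√((E + 143*198) + F*(-143)) = √((40 + 143*198) - 11/2184*(-143)) = √((40 + 28314) + 121/168) = √(28354 + 121/168) = √(4763593/168) = √200070906/84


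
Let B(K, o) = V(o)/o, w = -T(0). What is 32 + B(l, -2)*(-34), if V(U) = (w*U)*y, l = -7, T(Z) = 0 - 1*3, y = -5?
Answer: 542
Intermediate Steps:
T(Z) = -3 (T(Z) = 0 - 3 = -3)
w = 3 (w = -1*(-3) = 3)
V(U) = -15*U (V(U) = (3*U)*(-5) = -15*U)
B(K, o) = -15 (B(K, o) = (-15*o)/o = -15)
32 + B(l, -2)*(-34) = 32 - 15*(-34) = 32 + 510 = 542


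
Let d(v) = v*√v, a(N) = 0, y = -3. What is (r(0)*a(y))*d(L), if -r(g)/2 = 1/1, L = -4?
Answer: 0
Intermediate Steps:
d(v) = v^(3/2)
r(g) = -2 (r(g) = -2/1 = -2)
(r(0)*a(y))*d(L) = (-2*0)*(-4)^(3/2) = 0*(-8*I) = 0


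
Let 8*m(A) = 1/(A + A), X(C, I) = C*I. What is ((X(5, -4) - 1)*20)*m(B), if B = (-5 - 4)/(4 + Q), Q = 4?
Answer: 70/3 ≈ 23.333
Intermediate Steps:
B = -9/8 (B = (-5 - 4)/(4 + 4) = -9/8 ≈ -1.1250)
m(A) = 1/(16*A) (m(A) = 1/(8*(A + A)) = 1/(8*((2*A))) = (1/(2*A))/8 = 1/(16*A))
((X(5, -4) - 1)*20)*m(B) = ((5*(-4) - 1)*20)*(1/(16*(-9/8))) = ((-20 - 1)*20)*((1/16)*(-8/9)) = -21*20*(-1/18) = -420*(-1/18) = 70/3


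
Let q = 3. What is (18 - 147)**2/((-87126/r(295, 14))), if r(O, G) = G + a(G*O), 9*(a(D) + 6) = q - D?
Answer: 7497695/87126 ≈ 86.056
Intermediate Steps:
a(D) = -17/3 - D/9 (a(D) = -6 + (3 - D)/9 = -6 + (1/3 - D/9) = -17/3 - D/9)
r(O, G) = -17/3 + G - G*O/9 (r(O, G) = G + (-17/3 - G*O/9) = -17/3 + G - G*O/9)
(18 - 147)**2/((-87126/r(295, 14))) = (18 - 147)**2/((-87126/(-17/3 + 14 - 1/9*14*295))) = (-129)**2/((-87126/(-17/3 + 14 - 4130/9))) = 16641/((-87126/(-4055/9))) = 16641/((-87126*(-9/4055))) = 16641/(784134/4055) = 16641*(4055/784134) = 7497695/87126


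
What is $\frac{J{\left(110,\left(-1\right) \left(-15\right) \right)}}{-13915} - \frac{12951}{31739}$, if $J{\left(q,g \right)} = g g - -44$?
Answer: $- \frac{188750956}{441648185} \approx -0.42738$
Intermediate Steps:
$J{\left(q,g \right)} = 44 + g^{2}$ ($J{\left(q,g \right)} = g^{2} + 44 = 44 + g^{2}$)
$\frac{J{\left(110,\left(-1\right) \left(-15\right) \right)}}{-13915} - \frac{12951}{31739} = \frac{44 + \left(\left(-1\right) \left(-15\right)\right)^{2}}{-13915} - \frac{12951}{31739} = \left(44 + 15^{2}\right) \left(- \frac{1}{13915}\right) - \frac{12951}{31739} = \left(44 + 225\right) \left(- \frac{1}{13915}\right) - \frac{12951}{31739} = 269 \left(- \frac{1}{13915}\right) - \frac{12951}{31739} = - \frac{269}{13915} - \frac{12951}{31739} = - \frac{188750956}{441648185}$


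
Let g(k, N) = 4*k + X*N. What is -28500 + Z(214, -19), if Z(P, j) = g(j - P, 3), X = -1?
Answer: -29435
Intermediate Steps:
g(k, N) = -N + 4*k (g(k, N) = 4*k - N = -N + 4*k)
Z(P, j) = -3 - 4*P + 4*j (Z(P, j) = -1*3 + 4*(j - P) = -3 + (-4*P + 4*j) = -3 - 4*P + 4*j)
-28500 + Z(214, -19) = -28500 + (-3 - 4*214 + 4*(-19)) = -28500 + (-3 - 856 - 76) = -28500 - 935 = -29435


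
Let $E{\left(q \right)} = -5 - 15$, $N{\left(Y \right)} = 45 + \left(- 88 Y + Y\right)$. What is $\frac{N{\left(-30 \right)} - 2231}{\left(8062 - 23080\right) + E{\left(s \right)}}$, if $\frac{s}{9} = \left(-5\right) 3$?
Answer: $- \frac{212}{7519} \approx -0.028195$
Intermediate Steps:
$s = -135$ ($s = 9 \left(\left(-5\right) 3\right) = 9 \left(-15\right) = -135$)
$N{\left(Y \right)} = 45 - 87 Y$
$E{\left(q \right)} = -20$ ($E{\left(q \right)} = -5 - 15 = -20$)
$\frac{N{\left(-30 \right)} - 2231}{\left(8062 - 23080\right) + E{\left(s \right)}} = \frac{\left(45 - -2610\right) - 2231}{\left(8062 - 23080\right) - 20} = \frac{\left(45 + 2610\right) - 2231}{\left(8062 - 23080\right) - 20} = \frac{2655 - 2231}{-15018 - 20} = \frac{424}{-15038} = 424 \left(- \frac{1}{15038}\right) = - \frac{212}{7519}$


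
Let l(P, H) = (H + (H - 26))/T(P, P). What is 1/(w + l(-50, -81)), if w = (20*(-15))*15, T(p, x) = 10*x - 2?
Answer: -251/1129406 ≈ -0.00022224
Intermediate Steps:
T(p, x) = -2 + 10*x
w = -4500 (w = -300*15 = -4500)
l(P, H) = (-26 + 2*H)/(-2 + 10*P) (l(P, H) = (H + (H - 26))/(-2 + 10*P) = (H + (-26 + H))/(-2 + 10*P) = (-26 + 2*H)/(-2 + 10*P))
1/(w + l(-50, -81)) = 1/(-4500 + (-13 - 81)/(-1 + 5*(-50))) = 1/(-4500 - 94/(-1 - 250)) = 1/(-4500 - 94/(-251)) = 1/(-4500 - 1/251*(-94)) = 1/(-4500 + 94/251) = 1/(-1129406/251) = -251/1129406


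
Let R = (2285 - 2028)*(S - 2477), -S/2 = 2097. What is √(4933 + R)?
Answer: 3*I*√189946 ≈ 1307.5*I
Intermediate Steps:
S = -4194 (S = -2*2097 = -4194)
R = -1714447 (R = (2285 - 2028)*(-4194 - 2477) = 257*(-6671) = -1714447)
√(4933 + R) = √(4933 - 1714447) = √(-1709514) = 3*I*√189946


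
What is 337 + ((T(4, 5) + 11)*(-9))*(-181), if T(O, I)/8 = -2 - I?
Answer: -72968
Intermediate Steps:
T(O, I) = -16 - 8*I (T(O, I) = 8*(-2 - I) = -16 - 8*I)
337 + ((T(4, 5) + 11)*(-9))*(-181) = 337 + (((-16 - 8*5) + 11)*(-9))*(-181) = 337 + (((-16 - 40) + 11)*(-9))*(-181) = 337 + ((-56 + 11)*(-9))*(-181) = 337 - 45*(-9)*(-181) = 337 + 405*(-181) = 337 - 73305 = -72968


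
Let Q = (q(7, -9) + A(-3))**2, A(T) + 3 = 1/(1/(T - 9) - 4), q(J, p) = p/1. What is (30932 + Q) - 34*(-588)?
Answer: 122628524/2401 ≈ 51074.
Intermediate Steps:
q(J, p) = p (q(J, p) = p*1 = p)
A(T) = -3 + 1/(-4 + 1/(-9 + T)) (A(T) = -3 + 1/(1/(T - 9) - 4) = -3 + 1/(1/(-9 + T) - 4) = -3 + 1/(-4 + 1/(-9 + T)))
Q = 360000/2401 (Q = (-9 + (120 - 13*(-3))/(-37 + 4*(-3)))**2 = (-9 + (120 + 39)/(-37 - 12))**2 = (-9 + 159/(-49))**2 = (-9 - 1/49*159)**2 = (-9 - 159/49)**2 = (-600/49)**2 = 360000/2401 ≈ 149.94)
(30932 + Q) - 34*(-588) = (30932 + 360000/2401) - 34*(-588) = 74627732/2401 + 19992 = 122628524/2401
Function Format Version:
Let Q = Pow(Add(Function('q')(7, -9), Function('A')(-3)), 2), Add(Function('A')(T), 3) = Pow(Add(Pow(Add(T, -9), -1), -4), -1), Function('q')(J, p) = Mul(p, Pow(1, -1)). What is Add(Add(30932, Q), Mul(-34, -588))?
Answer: Rational(122628524, 2401) ≈ 51074.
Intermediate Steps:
Function('q')(J, p) = p (Function('q')(J, p) = Mul(p, 1) = p)
Function('A')(T) = Add(-3, Pow(Add(-4, Pow(Add(-9, T), -1)), -1)) (Function('A')(T) = Add(-3, Pow(Add(Pow(Add(T, -9), -1), -4), -1)) = Add(-3, Pow(Add(Pow(Add(-9, T), -1), -4), -1)) = Add(-3, Pow(Add(-4, Pow(Add(-9, T), -1)), -1)))
Q = Rational(360000, 2401) (Q = Pow(Add(-9, Mul(Pow(Add(-37, Mul(4, -3)), -1), Add(120, Mul(-13, -3)))), 2) = Pow(Add(-9, Mul(Pow(Add(-37, -12), -1), Add(120, 39))), 2) = Pow(Add(-9, Mul(Pow(-49, -1), 159)), 2) = Pow(Add(-9, Mul(Rational(-1, 49), 159)), 2) = Pow(Add(-9, Rational(-159, 49)), 2) = Pow(Rational(-600, 49), 2) = Rational(360000, 2401) ≈ 149.94)
Add(Add(30932, Q), Mul(-34, -588)) = Add(Add(30932, Rational(360000, 2401)), Mul(-34, -588)) = Add(Rational(74627732, 2401), 19992) = Rational(122628524, 2401)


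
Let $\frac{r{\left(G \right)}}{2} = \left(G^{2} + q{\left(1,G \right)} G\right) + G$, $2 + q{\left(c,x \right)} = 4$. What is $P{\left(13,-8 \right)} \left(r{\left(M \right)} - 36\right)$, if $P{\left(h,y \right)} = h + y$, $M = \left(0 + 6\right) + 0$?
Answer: $360$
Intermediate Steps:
$q{\left(c,x \right)} = 2$ ($q{\left(c,x \right)} = -2 + 4 = 2$)
$M = 6$ ($M = 6 + 0 = 6$)
$r{\left(G \right)} = 2 G^{2} + 6 G$ ($r{\left(G \right)} = 2 \left(\left(G^{2} + 2 G\right) + G\right) = 2 \left(G^{2} + 3 G\right) = 2 G^{2} + 6 G$)
$P{\left(13,-8 \right)} \left(r{\left(M \right)} - 36\right) = \left(13 - 8\right) \left(2 \cdot 6 \left(3 + 6\right) - 36\right) = 5 \left(2 \cdot 6 \cdot 9 - 36\right) = 5 \left(108 - 36\right) = 5 \cdot 72 = 360$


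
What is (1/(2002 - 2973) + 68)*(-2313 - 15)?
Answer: -153710856/971 ≈ -1.5830e+5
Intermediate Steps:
(1/(2002 - 2973) + 68)*(-2313 - 15) = (1/(-971) + 68)*(-2328) = (-1/971 + 68)*(-2328) = (66027/971)*(-2328) = -153710856/971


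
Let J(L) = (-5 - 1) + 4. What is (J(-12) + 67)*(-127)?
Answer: -8255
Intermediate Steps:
J(L) = -2 (J(L) = -6 + 4 = -2)
(J(-12) + 67)*(-127) = (-2 + 67)*(-127) = 65*(-127) = -8255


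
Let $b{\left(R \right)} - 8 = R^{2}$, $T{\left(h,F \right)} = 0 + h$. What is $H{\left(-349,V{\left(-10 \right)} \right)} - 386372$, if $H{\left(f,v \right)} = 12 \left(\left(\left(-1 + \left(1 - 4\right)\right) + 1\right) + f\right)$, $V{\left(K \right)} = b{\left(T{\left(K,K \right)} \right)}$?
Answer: $-390596$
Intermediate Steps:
$T{\left(h,F \right)} = h$
$b{\left(R \right)} = 8 + R^{2}$
$V{\left(K \right)} = 8 + K^{2}$
$H{\left(f,v \right)} = -36 + 12 f$ ($H{\left(f,v \right)} = 12 \left(\left(\left(-1 + \left(1 - 4\right)\right) + 1\right) + f\right) = 12 \left(\left(\left(-1 - 3\right) + 1\right) + f\right) = 12 \left(\left(-4 + 1\right) + f\right) = 12 \left(-3 + f\right) = -36 + 12 f$)
$H{\left(-349,V{\left(-10 \right)} \right)} - 386372 = \left(-36 + 12 \left(-349\right)\right) - 386372 = \left(-36 - 4188\right) - 386372 = -4224 - 386372 = -390596$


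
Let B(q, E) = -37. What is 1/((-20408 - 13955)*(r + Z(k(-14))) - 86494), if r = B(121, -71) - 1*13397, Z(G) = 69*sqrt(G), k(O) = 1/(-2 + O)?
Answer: 7384736768/3408401692654569073 + 9484188*I/3408401692654569073 ≈ 2.1666e-9 + 2.7826e-12*I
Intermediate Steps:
r = -13434 (r = -37 - 1*13397 = -37 - 13397 = -13434)
1/((-20408 - 13955)*(r + Z(k(-14))) - 86494) = 1/((-20408 - 13955)*(-13434 + 69*sqrt(1/(-2 - 14))) - 86494) = 1/(-34363*(-13434 + 69*sqrt(1/(-16))) - 86494) = 1/(-34363*(-13434 + 69*sqrt(-1/16)) - 86494) = 1/(-34363*(-13434 + 69*(I/4)) - 86494) = 1/(-34363*(-13434 + 69*I/4) - 86494) = 1/((461632542 - 2371047*I/4) - 86494) = 1/(461546048 - 2371047*I/4) = 16*(461546048 + 2371047*I/4)/3408401692654569073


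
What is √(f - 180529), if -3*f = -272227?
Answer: 4*I*√50505/3 ≈ 299.64*I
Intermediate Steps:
f = 272227/3 (f = -⅓*(-272227) = 272227/3 ≈ 90742.)
√(f - 180529) = √(272227/3 - 180529) = √(-269360/3) = 4*I*√50505/3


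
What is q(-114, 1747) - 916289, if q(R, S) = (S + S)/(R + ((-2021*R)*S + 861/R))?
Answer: -14014577457000613/15294931465 ≈ -9.1629e+5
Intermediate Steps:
q(R, S) = 2*S/(R + 861/R - 2021*R*S) (q(R, S) = (2*S)/(R + (-2021*R*S + 861/R)) = (2*S)/(R + (861/R - 2021*R*S)) = (2*S)/(R + 861/R - 2021*R*S) = 2*S/(R + 861/R - 2021*R*S))
q(-114, 1747) - 916289 = 2*(-114)*1747/(861 + (-114)**2 - 2021*1747*(-114)**2) - 916289 = 2*(-114)*1747/(861 + 12996 - 2021*1747*12996) - 916289 = 2*(-114)*1747/(861 + 12996 - 45884808252) - 916289 = 2*(-114)*1747/(-45884794395) - 916289 = 2*(-114)*1747*(-1/45884794395) - 916289 = 132772/15294931465 - 916289 = -14014577457000613/15294931465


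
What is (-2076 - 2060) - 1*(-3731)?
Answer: -405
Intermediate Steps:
(-2076 - 2060) - 1*(-3731) = -4136 + 3731 = -405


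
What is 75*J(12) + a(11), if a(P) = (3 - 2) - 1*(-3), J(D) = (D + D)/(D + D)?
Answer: 79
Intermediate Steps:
J(D) = 1 (J(D) = (2*D)/((2*D)) = (2*D)*(1/(2*D)) = 1)
a(P) = 4 (a(P) = 1 + 3 = 4)
75*J(12) + a(11) = 75*1 + 4 = 75 + 4 = 79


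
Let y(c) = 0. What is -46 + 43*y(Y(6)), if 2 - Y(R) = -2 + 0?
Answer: -46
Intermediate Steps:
Y(R) = 4 (Y(R) = 2 - (-2 + 0) = 2 - 1*(-2) = 2 + 2 = 4)
-46 + 43*y(Y(6)) = -46 + 43*0 = -46 + 0 = -46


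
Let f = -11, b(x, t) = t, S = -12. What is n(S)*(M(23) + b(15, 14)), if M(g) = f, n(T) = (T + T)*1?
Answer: -72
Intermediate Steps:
n(T) = 2*T (n(T) = (2*T)*1 = 2*T)
M(g) = -11
n(S)*(M(23) + b(15, 14)) = (2*(-12))*(-11 + 14) = -24*3 = -72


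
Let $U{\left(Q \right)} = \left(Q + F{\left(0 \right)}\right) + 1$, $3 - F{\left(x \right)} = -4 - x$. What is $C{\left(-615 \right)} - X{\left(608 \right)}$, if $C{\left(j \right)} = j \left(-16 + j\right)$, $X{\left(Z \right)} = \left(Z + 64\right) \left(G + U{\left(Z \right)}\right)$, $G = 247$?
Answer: $-191871$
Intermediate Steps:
$F{\left(x \right)} = 7 + x$ ($F{\left(x \right)} = 3 - \left(-4 - x\right) = 3 + \left(4 + x\right) = 7 + x$)
$U{\left(Q \right)} = 8 + Q$ ($U{\left(Q \right)} = \left(Q + \left(7 + 0\right)\right) + 1 = \left(Q + 7\right) + 1 = \left(7 + Q\right) + 1 = 8 + Q$)
$X{\left(Z \right)} = \left(64 + Z\right) \left(255 + Z\right)$ ($X{\left(Z \right)} = \left(Z + 64\right) \left(247 + \left(8 + Z\right)\right) = \left(64 + Z\right) \left(255 + Z\right)$)
$C{\left(-615 \right)} - X{\left(608 \right)} = - 615 \left(-16 - 615\right) - \left(16320 + 608^{2} + 319 \cdot 608\right) = \left(-615\right) \left(-631\right) - \left(16320 + 369664 + 193952\right) = 388065 - 579936 = -191871$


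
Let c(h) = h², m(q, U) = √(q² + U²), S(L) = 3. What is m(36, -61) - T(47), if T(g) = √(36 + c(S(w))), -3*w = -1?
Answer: √5017 - 3*√5 ≈ 64.123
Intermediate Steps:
w = ⅓ (w = -⅓*(-1) = ⅓ ≈ 0.33333)
m(q, U) = √(U² + q²)
T(g) = 3*√5 (T(g) = √(36 + 3²) = √(36 + 9) = √45 = 3*√5)
m(36, -61) - T(47) = √((-61)² + 36²) - 3*√5 = √(3721 + 1296) - 3*√5 = √5017 - 3*√5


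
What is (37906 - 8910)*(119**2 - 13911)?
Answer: 7249000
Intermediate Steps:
(37906 - 8910)*(119**2 - 13911) = 28996*(14161 - 13911) = 28996*250 = 7249000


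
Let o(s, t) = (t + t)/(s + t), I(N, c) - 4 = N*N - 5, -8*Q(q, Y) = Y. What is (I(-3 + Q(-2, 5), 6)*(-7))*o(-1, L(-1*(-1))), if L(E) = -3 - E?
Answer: -5439/40 ≈ -135.98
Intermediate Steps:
Q(q, Y) = -Y/8
I(N, c) = -1 + N² (I(N, c) = 4 + (N*N - 5) = 4 + (N² - 5) = 4 + (-5 + N²) = -1 + N²)
o(s, t) = 2*t/(s + t) (o(s, t) = (2*t)/(s + t) = 2*t/(s + t))
(I(-3 + Q(-2, 5), 6)*(-7))*o(-1, L(-1*(-1))) = ((-1 + (-3 - ⅛*5)²)*(-7))*(2*(-3 - (-1)*(-1))/(-1 + (-3 - (-1)*(-1)))) = ((-1 + (-3 - 5/8)²)*(-7))*(2*(-3 - 1*1)/(-1 + (-3 - 1*1))) = ((-1 + (-29/8)²)*(-7))*(2*(-3 - 1)/(-1 + (-3 - 1))) = ((-1 + 841/64)*(-7))*(2*(-4)/(-1 - 4)) = ((777/64)*(-7))*(2*(-4)/(-5)) = -5439*(-4)*(-1)/(32*5) = -5439/64*8/5 = -5439/40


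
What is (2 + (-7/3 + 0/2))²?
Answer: ⅑ ≈ 0.11111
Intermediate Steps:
(2 + (-7/3 + 0/2))² = (2 + (-7*⅓ + 0*(½)))² = (2 + (-7/3 + 0))² = (2 - 7/3)² = (-⅓)² = ⅑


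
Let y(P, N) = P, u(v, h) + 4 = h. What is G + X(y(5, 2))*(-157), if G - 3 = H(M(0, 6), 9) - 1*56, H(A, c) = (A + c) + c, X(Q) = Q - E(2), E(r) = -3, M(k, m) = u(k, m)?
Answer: -1289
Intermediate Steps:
u(v, h) = -4 + h
M(k, m) = -4 + m
X(Q) = 3 + Q (X(Q) = Q - 1*(-3) = Q + 3 = 3 + Q)
H(A, c) = A + 2*c
G = -33 (G = 3 + (((-4 + 6) + 2*9) - 1*56) = 3 + ((2 + 18) - 56) = 3 + (20 - 56) = 3 - 36 = -33)
G + X(y(5, 2))*(-157) = -33 + (3 + 5)*(-157) = -33 + 8*(-157) = -33 - 1256 = -1289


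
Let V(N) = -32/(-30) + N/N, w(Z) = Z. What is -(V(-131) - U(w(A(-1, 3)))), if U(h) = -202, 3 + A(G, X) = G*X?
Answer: -3061/15 ≈ -204.07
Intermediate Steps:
A(G, X) = -3 + G*X
V(N) = 31/15 (V(N) = -32*(-1/30) + 1 = 16/15 + 1 = 31/15)
-(V(-131) - U(w(A(-1, 3)))) = -(31/15 - 1*(-202)) = -(31/15 + 202) = -1*3061/15 = -3061/15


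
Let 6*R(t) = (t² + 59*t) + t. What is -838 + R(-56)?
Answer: -2626/3 ≈ -875.33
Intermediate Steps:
R(t) = 10*t + t²/6 (R(t) = ((t² + 59*t) + t)/6 = (t² + 60*t)/6 = 10*t + t²/6)
-838 + R(-56) = -838 + (⅙)*(-56)*(60 - 56) = -838 + (⅙)*(-56)*4 = -838 - 112/3 = -2626/3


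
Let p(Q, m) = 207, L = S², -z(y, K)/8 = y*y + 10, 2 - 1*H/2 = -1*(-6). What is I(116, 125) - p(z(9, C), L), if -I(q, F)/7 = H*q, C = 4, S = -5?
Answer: 6289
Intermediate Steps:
H = -8 (H = 4 - (-2)*(-6) = 4 - 2*6 = 4 - 12 = -8)
I(q, F) = 56*q (I(q, F) = -(-56)*q = 56*q)
z(y, K) = -80 - 8*y² (z(y, K) = -8*(y*y + 10) = -8*(y² + 10) = -8*(10 + y²) = -80 - 8*y²)
L = 25 (L = (-5)² = 25)
I(116, 125) - p(z(9, C), L) = 56*116 - 1*207 = 6496 - 207 = 6289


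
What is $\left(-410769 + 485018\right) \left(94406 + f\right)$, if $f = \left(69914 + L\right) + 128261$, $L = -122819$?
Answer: $12604658738$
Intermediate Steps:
$f = 75356$ ($f = \left(69914 - 122819\right) + 128261 = -52905 + 128261 = 75356$)
$\left(-410769 + 485018\right) \left(94406 + f\right) = \left(-410769 + 485018\right) \left(94406 + 75356\right) = 74249 \cdot 169762 = 12604658738$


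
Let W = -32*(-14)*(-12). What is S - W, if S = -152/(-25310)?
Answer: 68033356/12655 ≈ 5376.0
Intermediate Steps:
W = -5376 (W = 448*(-12) = -5376)
S = 76/12655 (S = -152*(-1/25310) = 76/12655 ≈ 0.0060055)
S - W = 76/12655 - 1*(-5376) = 76/12655 + 5376 = 68033356/12655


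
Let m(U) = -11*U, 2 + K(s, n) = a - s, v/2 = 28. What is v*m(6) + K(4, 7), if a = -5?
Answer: -3707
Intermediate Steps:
v = 56 (v = 2*28 = 56)
K(s, n) = -7 - s (K(s, n) = -2 + (-5 - s) = -7 - s)
v*m(6) + K(4, 7) = 56*(-11*6) + (-7 - 1*4) = 56*(-66) + (-7 - 4) = -3696 - 11 = -3707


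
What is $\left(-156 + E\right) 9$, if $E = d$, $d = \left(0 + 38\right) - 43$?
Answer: $-1449$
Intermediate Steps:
$d = -5$ ($d = 38 - 43 = -5$)
$E = -5$
$\left(-156 + E\right) 9 = \left(-156 - 5\right) 9 = \left(-161\right) 9 = -1449$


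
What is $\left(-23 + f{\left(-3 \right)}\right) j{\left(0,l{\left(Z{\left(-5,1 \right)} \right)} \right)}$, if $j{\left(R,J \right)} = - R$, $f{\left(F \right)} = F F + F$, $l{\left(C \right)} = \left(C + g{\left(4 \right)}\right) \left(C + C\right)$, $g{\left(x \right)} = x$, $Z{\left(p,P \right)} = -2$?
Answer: $0$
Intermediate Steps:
$l{\left(C \right)} = 2 C \left(4 + C\right)$ ($l{\left(C \right)} = \left(C + 4\right) \left(C + C\right) = \left(4 + C\right) 2 C = 2 C \left(4 + C\right)$)
$f{\left(F \right)} = F + F^{2}$ ($f{\left(F \right)} = F^{2} + F = F + F^{2}$)
$\left(-23 + f{\left(-3 \right)}\right) j{\left(0,l{\left(Z{\left(-5,1 \right)} \right)} \right)} = \left(-23 - 3 \left(1 - 3\right)\right) \left(\left(-1\right) 0\right) = \left(-23 - -6\right) 0 = \left(-23 + 6\right) 0 = \left(-17\right) 0 = 0$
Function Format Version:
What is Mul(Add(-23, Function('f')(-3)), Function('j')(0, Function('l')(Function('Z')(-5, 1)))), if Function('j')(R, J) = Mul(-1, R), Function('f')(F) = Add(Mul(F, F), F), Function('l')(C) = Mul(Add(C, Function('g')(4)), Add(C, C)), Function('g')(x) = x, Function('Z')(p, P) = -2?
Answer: 0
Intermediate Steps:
Function('l')(C) = Mul(2, C, Add(4, C)) (Function('l')(C) = Mul(Add(C, 4), Add(C, C)) = Mul(Add(4, C), Mul(2, C)) = Mul(2, C, Add(4, C)))
Function('f')(F) = Add(F, Pow(F, 2)) (Function('f')(F) = Add(Pow(F, 2), F) = Add(F, Pow(F, 2)))
Mul(Add(-23, Function('f')(-3)), Function('j')(0, Function('l')(Function('Z')(-5, 1)))) = Mul(Add(-23, Mul(-3, Add(1, -3))), Mul(-1, 0)) = Mul(Add(-23, Mul(-3, -2)), 0) = Mul(Add(-23, 6), 0) = Mul(-17, 0) = 0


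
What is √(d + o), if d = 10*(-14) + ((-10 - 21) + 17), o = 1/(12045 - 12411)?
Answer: I*√20629590/366 ≈ 12.41*I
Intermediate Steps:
o = -1/366 (o = 1/(-366) = -1/366 ≈ -0.0027322)
d = -154 (d = -140 + (-31 + 17) = -140 - 14 = -154)
√(d + o) = √(-154 - 1/366) = √(-56365/366) = I*√20629590/366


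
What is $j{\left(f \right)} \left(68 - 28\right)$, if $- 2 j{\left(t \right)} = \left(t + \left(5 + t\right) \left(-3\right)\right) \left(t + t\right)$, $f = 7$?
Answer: $8120$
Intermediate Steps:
$j{\left(t \right)} = - t \left(-15 - 2 t\right)$ ($j{\left(t \right)} = - \frac{\left(t + \left(5 + t\right) \left(-3\right)\right) \left(t + t\right)}{2} = - \frac{\left(t - \left(15 + 3 t\right)\right) 2 t}{2} = - \frac{\left(-15 - 2 t\right) 2 t}{2} = - \frac{2 t \left(-15 - 2 t\right)}{2} = - t \left(-15 - 2 t\right)$)
$j{\left(f \right)} \left(68 - 28\right) = 7 \left(15 + 2 \cdot 7\right) \left(68 - 28\right) = 7 \left(15 + 14\right) 40 = 7 \cdot 29 \cdot 40 = 203 \cdot 40 = 8120$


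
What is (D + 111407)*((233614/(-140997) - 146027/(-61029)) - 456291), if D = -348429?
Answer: 310209241674683626180/2868301971 ≈ 1.0815e+11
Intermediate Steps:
(D + 111407)*((233614/(-140997) - 146027/(-61029)) - 456291) = (-348429 + 111407)*((233614/(-140997) - 146027/(-61029)) - 456291) = -237022*((233614*(-1/140997) - 146027*(-1/61029)) - 456291) = -237022*((-233614/140997 + 146027/61029) - 456291) = -237022*(2110713371/2868301971 - 456291) = -237022*(-1308778263936190/2868301971) = 310209241674683626180/2868301971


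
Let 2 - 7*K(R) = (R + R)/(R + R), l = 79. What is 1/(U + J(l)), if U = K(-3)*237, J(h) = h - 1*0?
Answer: 7/790 ≈ 0.0088608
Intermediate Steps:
K(R) = ⅐ (K(R) = 2/7 - (R + R)/(7*(R + R)) = 2/7 - 2*R/(7*(2*R)) = 2/7 - 2*R*1/(2*R)/7 = 2/7 - ⅐*1 = 2/7 - ⅐ = ⅐)
J(h) = h (J(h) = h + 0 = h)
U = 237/7 (U = (⅐)*237 = 237/7 ≈ 33.857)
1/(U + J(l)) = 1/(237/7 + 79) = 1/(790/7) = 7/790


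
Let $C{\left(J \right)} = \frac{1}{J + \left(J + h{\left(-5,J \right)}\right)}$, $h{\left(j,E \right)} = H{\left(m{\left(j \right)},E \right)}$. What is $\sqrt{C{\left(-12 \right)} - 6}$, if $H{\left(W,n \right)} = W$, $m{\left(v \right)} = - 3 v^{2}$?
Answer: $\frac{i \sqrt{6545}}{33} \approx 2.4515 i$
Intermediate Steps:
$h{\left(j,E \right)} = - 3 j^{2}$
$C{\left(J \right)} = \frac{1}{-75 + 2 J}$ ($C{\left(J \right)} = \frac{1}{J + \left(J - 3 \left(-5\right)^{2}\right)} = \frac{1}{J + \left(J - 75\right)} = \frac{1}{J + \left(-75 + J\right)} = \frac{1}{-75 + 2 J}$)
$\sqrt{C{\left(-12 \right)} - 6} = \sqrt{\frac{1}{-75 + 2 \left(-12\right)} - 6} = \sqrt{\frac{1}{-75 - 24} - 6} = \sqrt{\frac{1}{-99} - 6} = \sqrt{- \frac{1}{99} - 6} = \sqrt{- \frac{595}{99}} = \frac{i \sqrt{6545}}{33}$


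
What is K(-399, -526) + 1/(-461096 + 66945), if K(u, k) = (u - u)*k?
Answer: -1/394151 ≈ -2.5371e-6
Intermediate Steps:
K(u, k) = 0 (K(u, k) = 0*k = 0)
K(-399, -526) + 1/(-461096 + 66945) = 0 + 1/(-461096 + 66945) = 0 + 1/(-394151) = 0 - 1/394151 = -1/394151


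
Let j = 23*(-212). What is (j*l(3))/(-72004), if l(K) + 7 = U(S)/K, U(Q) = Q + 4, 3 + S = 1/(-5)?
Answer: -123119/270015 ≈ -0.45597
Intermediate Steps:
S = -16/5 (S = -3 + 1/(-5) = -3 - ⅕ = -16/5 ≈ -3.2000)
U(Q) = 4 + Q
j = -4876
l(K) = -7 + 4/(5*K) (l(K) = -7 + (4 - 16/5)/K = -7 + 4/(5*K))
(j*l(3))/(-72004) = -4876*(-7 + (⅘)/3)/(-72004) = -4876*(-7 + (⅘)*(⅓))*(-1/72004) = -4876*(-7 + 4/15)*(-1/72004) = -4876*(-101/15)*(-1/72004) = (492476/15)*(-1/72004) = -123119/270015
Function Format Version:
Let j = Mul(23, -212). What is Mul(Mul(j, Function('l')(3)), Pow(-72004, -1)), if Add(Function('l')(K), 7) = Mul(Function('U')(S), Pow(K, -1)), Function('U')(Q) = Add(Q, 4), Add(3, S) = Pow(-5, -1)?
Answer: Rational(-123119, 270015) ≈ -0.45597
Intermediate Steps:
S = Rational(-16, 5) (S = Add(-3, Pow(-5, -1)) = Add(-3, Rational(-1, 5)) = Rational(-16, 5) ≈ -3.2000)
Function('U')(Q) = Add(4, Q)
j = -4876
Function('l')(K) = Add(-7, Mul(Rational(4, 5), Pow(K, -1))) (Function('l')(K) = Add(-7, Mul(Add(4, Rational(-16, 5)), Pow(K, -1))) = Add(-7, Mul(Rational(4, 5), Pow(K, -1))))
Mul(Mul(j, Function('l')(3)), Pow(-72004, -1)) = Mul(Mul(-4876, Add(-7, Mul(Rational(4, 5), Pow(3, -1)))), Pow(-72004, -1)) = Mul(Mul(-4876, Add(-7, Mul(Rational(4, 5), Rational(1, 3)))), Rational(-1, 72004)) = Mul(Mul(-4876, Add(-7, Rational(4, 15))), Rational(-1, 72004)) = Mul(Mul(-4876, Rational(-101, 15)), Rational(-1, 72004)) = Mul(Rational(492476, 15), Rational(-1, 72004)) = Rational(-123119, 270015)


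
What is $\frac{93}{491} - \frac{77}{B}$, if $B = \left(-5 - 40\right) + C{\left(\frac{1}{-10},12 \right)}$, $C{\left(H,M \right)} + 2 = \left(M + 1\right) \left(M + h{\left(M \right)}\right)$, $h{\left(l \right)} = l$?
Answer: $- \frac{13162}{130115} \approx -0.10116$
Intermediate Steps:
$C{\left(H,M \right)} = -2 + 2 M \left(1 + M\right)$ ($C{\left(H,M \right)} = -2 + \left(M + 1\right) \left(M + M\right) = -2 + \left(1 + M\right) 2 M = -2 + 2 M \left(1 + M\right)$)
$B = 265$ ($B = \left(-5 - 40\right) + \left(-2 + 2 \cdot 12 + 2 \cdot 12^{2}\right) = -45 + \left(-2 + 24 + 2 \cdot 144\right) = -45 + \left(-2 + 24 + 288\right) = -45 + 310 = 265$)
$\frac{93}{491} - \frac{77}{B} = \frac{93}{491} - \frac{77}{265} = - \frac{13162}{130115}$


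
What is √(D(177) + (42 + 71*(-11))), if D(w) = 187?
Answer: 2*I*√138 ≈ 23.495*I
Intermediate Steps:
√(D(177) + (42 + 71*(-11))) = √(187 + (42 + 71*(-11))) = √(187 + (42 - 781)) = √(187 - 739) = √(-552) = 2*I*√138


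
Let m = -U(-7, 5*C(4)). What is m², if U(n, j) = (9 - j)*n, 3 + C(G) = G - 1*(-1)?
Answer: 49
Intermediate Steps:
C(G) = -2 + G (C(G) = -3 + (G - 1*(-1)) = -3 + (G + 1) = -3 + (1 + G) = -2 + G)
U(n, j) = n*(9 - j)
m = -7 (m = -(-7)*(9 - 5*(-2 + 4)) = -(-7)*(9 - 5*2) = -(-7)*(9 - 1*10) = -(-7)*(9 - 10) = -(-7)*(-1) = -1*7 = -7)
m² = (-7)² = 49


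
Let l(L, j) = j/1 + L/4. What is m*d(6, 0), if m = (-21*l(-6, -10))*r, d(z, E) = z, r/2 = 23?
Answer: 66654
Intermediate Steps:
l(L, j) = j + L/4 (l(L, j) = j*1 + L*(1/4) = j + L/4)
r = 46 (r = 2*23 = 46)
m = 11109 (m = -21*(-10 + (1/4)*(-6))*46 = -21*(-10 - 3/2)*46 = -21*(-23/2)*46 = (483/2)*46 = 11109)
m*d(6, 0) = 11109*6 = 66654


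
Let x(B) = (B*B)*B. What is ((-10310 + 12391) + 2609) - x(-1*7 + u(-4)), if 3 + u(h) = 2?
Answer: 5202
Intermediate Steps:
u(h) = -1 (u(h) = -3 + 2 = -1)
x(B) = B**3 (x(B) = B**2*B = B**3)
((-10310 + 12391) + 2609) - x(-1*7 + u(-4)) = ((-10310 + 12391) + 2609) - (-1*7 - 1)**3 = (2081 + 2609) - (-7 - 1)**3 = 4690 - 1*(-8)**3 = 4690 - 1*(-512) = 4690 + 512 = 5202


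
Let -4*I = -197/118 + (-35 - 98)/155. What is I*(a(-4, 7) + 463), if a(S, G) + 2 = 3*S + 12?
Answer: 21311569/73160 ≈ 291.30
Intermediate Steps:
I = 46229/73160 (I = -(-197/118 + (-35 - 98)/155)/4 = -(-197*1/118 - 133*1/155)/4 = -(-197/118 - 133/155)/4 = -¼*(-46229/18290) = 46229/73160 ≈ 0.63189)
a(S, G) = 10 + 3*S (a(S, G) = -2 + (3*S + 12) = -2 + (12 + 3*S) = 10 + 3*S)
I*(a(-4, 7) + 463) = 46229*((10 + 3*(-4)) + 463)/73160 = 46229*((10 - 12) + 463)/73160 = 46229*(-2 + 463)/73160 = (46229/73160)*461 = 21311569/73160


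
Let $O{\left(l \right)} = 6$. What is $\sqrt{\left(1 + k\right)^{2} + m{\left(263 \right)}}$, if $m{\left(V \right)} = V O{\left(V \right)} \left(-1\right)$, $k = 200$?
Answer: $\sqrt{38823} \approx 197.04$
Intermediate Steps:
$m{\left(V \right)} = - 6 V$ ($m{\left(V \right)} = V 6 \left(-1\right) = 6 V \left(-1\right) = - 6 V$)
$\sqrt{\left(1 + k\right)^{2} + m{\left(263 \right)}} = \sqrt{\left(1 + 200\right)^{2} - 1578} = \sqrt{201^{2} - 1578} = \sqrt{40401 - 1578} = \sqrt{38823}$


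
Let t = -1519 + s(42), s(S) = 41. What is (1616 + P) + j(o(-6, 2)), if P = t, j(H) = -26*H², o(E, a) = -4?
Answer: -278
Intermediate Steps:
t = -1478 (t = -1519 + 41 = -1478)
P = -1478
(1616 + P) + j(o(-6, 2)) = (1616 - 1478) - 26*(-4)² = 138 - 26*16 = 138 - 416 = -278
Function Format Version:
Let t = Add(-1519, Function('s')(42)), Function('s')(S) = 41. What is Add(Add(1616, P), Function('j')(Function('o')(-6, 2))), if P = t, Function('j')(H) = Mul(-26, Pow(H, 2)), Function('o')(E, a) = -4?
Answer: -278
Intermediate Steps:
t = -1478 (t = Add(-1519, 41) = -1478)
P = -1478
Add(Add(1616, P), Function('j')(Function('o')(-6, 2))) = Add(Add(1616, -1478), Mul(-26, Pow(-4, 2))) = Add(138, Mul(-26, 16)) = Add(138, -416) = -278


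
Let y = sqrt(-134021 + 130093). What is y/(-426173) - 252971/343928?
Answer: -252971/343928 - 2*I*sqrt(982)/426173 ≈ -0.73553 - 0.00014706*I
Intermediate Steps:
y = 2*I*sqrt(982) (y = sqrt(-3928) = 2*I*sqrt(982) ≈ 62.674*I)
y/(-426173) - 252971/343928 = (2*I*sqrt(982))/(-426173) - 252971/343928 = (2*I*sqrt(982))*(-1/426173) - 252971*1/343928 = -2*I*sqrt(982)/426173 - 252971/343928 = -252971/343928 - 2*I*sqrt(982)/426173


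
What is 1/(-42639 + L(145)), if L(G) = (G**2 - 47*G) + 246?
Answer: -1/28183 ≈ -3.5482e-5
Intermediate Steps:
L(G) = 246 + G**2 - 47*G
1/(-42639 + L(145)) = 1/(-42639 + (246 + 145**2 - 47*145)) = 1/(-42639 + (246 + 21025 - 6815)) = 1/(-42639 + 14456) = 1/(-28183) = -1/28183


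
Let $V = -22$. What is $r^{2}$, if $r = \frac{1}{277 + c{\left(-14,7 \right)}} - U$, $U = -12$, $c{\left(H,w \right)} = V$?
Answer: $\frac{9369721}{65025} \approx 144.09$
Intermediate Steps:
$c{\left(H,w \right)} = -22$
$r = \frac{3061}{255}$ ($r = \frac{1}{277 - 22} - -12 = \frac{1}{255} + 12 = \frac{3061}{255} \approx 12.004$)
$r^{2} = \left(\frac{3061}{255}\right)^{2} = \frac{9369721}{65025}$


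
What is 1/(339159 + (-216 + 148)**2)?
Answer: 1/343783 ≈ 2.9088e-6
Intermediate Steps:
1/(339159 + (-216 + 148)**2) = 1/(339159 + (-68)**2) = 1/(339159 + 4624) = 1/343783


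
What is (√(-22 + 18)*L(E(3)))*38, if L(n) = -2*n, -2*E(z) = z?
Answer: 228*I ≈ 228.0*I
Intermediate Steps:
E(z) = -z/2
(√(-22 + 18)*L(E(3)))*38 = (√(-22 + 18)*(-(-1)*3))*38 = (√(-4)*(-2*(-3/2)))*38 = ((2*I)*3)*38 = (6*I)*38 = 228*I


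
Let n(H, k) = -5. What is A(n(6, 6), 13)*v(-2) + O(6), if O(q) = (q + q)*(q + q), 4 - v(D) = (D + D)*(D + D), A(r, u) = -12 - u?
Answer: 444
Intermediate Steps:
v(D) = 4 - 4*D**2 (v(D) = 4 - (D + D)*(D + D) = 4 - 2*D*2*D = 4 - 4*D**2)
O(q) = 4*q**2 (O(q) = (2*q)*(2*q) = 4*q**2)
A(n(6, 6), 13)*v(-2) + O(6) = (-12 - 1*13)*(4 - 4*(-2)**2) + 4*6**2 = (-12 - 13)*(4 - 4*4) + 4*36 = -25*(4 - 16) + 144 = -25*(-12) + 144 = 300 + 144 = 444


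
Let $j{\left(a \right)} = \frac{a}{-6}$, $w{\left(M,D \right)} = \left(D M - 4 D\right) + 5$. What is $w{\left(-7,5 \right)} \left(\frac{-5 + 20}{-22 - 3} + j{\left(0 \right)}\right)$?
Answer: $30$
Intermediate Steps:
$w{\left(M,D \right)} = 5 - 4 D + D M$ ($w{\left(M,D \right)} = \left(- 4 D + D M\right) + 5 = 5 - 4 D + D M$)
$j{\left(a \right)} = - \frac{a}{6}$ ($j{\left(a \right)} = a \left(- \frac{1}{6}\right) = - \frac{a}{6}$)
$w{\left(-7,5 \right)} \left(\frac{-5 + 20}{-22 - 3} + j{\left(0 \right)}\right) = \left(5 - 20 + 5 \left(-7\right)\right) \left(\frac{-5 + 20}{-22 - 3} - 0\right) = \left(5 - 20 - 35\right) \left(\frac{15}{-25} + 0\right) = - 50 \left(15 \left(- \frac{1}{25}\right) + 0\right) = - 50 \left(- \frac{3}{5} + 0\right) = \left(-50\right) \left(- \frac{3}{5}\right) = 30$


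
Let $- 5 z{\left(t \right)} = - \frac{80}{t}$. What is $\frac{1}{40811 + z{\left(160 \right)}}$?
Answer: $\frac{10}{408111} \approx 2.4503 \cdot 10^{-5}$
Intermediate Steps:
$z{\left(t \right)} = \frac{16}{t}$ ($z{\left(t \right)} = - \frac{\left(-80\right) \frac{1}{t}}{5} = \frac{16}{t}$)
$\frac{1}{40811 + z{\left(160 \right)}} = \frac{1}{40811 + \frac{16}{160}} = \frac{1}{40811 + 16 \cdot \frac{1}{160}} = \frac{1}{40811 + \frac{1}{10}} = \frac{1}{\frac{408111}{10}} = \frac{10}{408111}$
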